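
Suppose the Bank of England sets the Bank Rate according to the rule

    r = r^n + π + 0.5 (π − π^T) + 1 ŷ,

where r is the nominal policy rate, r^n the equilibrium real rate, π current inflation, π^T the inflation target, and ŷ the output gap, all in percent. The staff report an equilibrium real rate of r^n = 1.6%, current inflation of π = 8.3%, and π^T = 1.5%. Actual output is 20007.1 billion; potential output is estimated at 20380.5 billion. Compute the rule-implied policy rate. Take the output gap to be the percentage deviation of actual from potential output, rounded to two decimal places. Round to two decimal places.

11.47%

Output gap = 100 × (20007.1 − 20380.5) / 20380.5 = -1.83%.
r = 1.60 + 8.30 + 0.5 × (8.30 − 1.50) + 1 × (-1.83)
   = 1.60 + 8.3 + 3.4 − 1.83 = 11.47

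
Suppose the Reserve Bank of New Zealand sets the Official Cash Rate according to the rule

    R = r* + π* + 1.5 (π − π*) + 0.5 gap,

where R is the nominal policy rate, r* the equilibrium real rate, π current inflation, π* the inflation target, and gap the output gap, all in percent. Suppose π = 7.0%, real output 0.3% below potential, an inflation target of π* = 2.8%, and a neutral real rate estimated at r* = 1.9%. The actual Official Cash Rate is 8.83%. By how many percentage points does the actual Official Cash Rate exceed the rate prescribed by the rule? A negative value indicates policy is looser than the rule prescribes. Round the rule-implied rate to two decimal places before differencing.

Output 0.3% below potential → gap = -0.3.
R = 1.9 + 2.8 + 1.5 × (7.0 − 2.8) + 0.5 × (-0.3)
   = 1.9 + 2.8 + 6.3 − 0.15 = 10.85
Deviation = 8.83 − 10.85 = -2.02 pp.

-2.02 pp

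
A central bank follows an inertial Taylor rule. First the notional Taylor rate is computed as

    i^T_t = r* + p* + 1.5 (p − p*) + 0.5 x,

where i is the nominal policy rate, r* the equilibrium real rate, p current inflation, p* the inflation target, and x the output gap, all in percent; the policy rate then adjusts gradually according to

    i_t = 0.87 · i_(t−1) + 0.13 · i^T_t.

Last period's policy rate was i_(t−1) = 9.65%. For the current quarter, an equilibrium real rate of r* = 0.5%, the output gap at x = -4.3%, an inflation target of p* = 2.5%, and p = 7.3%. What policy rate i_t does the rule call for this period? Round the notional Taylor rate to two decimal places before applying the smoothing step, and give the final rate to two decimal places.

i^T_t = 0.5 + 2.5 + 1.5 × (7.3 − 2.5) + 0.5 × (-4.3)
   = 0.5 + 2.5 + 7.2 − 2.15 = 8.05
i_t = 0.87 × 9.65 + 0.13 × 8.05 = 8.3955 + 1.0465 = 9.44

9.44%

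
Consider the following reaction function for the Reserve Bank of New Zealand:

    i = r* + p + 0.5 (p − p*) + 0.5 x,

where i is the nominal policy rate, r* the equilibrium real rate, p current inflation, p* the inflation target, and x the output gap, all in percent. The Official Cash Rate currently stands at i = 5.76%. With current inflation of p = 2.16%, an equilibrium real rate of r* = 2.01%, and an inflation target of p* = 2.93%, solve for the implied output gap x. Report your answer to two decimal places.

3.95%

0.5 x = 5.76 − 2.01 − 2.16 − 0.5 × (2.16 − 2.93) = 1.975
x = 1.975 / 0.5 = 3.95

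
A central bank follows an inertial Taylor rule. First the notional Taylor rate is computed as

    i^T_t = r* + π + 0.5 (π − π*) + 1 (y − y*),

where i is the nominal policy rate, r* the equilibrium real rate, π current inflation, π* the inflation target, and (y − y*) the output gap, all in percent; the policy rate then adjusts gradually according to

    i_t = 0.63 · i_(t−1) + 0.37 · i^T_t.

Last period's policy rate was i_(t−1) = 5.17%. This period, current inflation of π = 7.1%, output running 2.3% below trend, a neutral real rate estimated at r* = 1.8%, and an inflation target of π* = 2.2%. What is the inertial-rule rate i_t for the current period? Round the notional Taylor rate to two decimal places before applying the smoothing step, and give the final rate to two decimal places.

Output 2.3% below potential → (y − y*) = -2.3.
i^T_t = 1.8 + 7.1 + 0.5 × (7.1 − 2.2) + 1 × (-2.3)
   = 1.8 + 7.1 + 2.45 − 2.3 = 9.05
i_t = 0.63 × 5.17 + 0.37 × 9.05 = 3.2571 + 3.3485 = 6.61

6.61%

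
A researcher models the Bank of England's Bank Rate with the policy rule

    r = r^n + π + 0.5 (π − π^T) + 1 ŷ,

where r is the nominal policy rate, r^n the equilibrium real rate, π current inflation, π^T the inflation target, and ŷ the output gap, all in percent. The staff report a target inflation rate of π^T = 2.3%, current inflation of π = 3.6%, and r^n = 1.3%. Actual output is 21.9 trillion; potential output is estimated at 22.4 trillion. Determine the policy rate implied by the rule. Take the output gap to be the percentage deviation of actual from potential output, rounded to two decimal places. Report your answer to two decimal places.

3.32%

Output gap = 100 × (21.9 − 22.4) / 22.4 = -2.23%.
r = 1.30 + 3.60 + 0.5 × (3.60 − 2.30) + 1 × (-2.23)
   = 1.30 + 3.6 + 0.65 − 2.23 = 3.32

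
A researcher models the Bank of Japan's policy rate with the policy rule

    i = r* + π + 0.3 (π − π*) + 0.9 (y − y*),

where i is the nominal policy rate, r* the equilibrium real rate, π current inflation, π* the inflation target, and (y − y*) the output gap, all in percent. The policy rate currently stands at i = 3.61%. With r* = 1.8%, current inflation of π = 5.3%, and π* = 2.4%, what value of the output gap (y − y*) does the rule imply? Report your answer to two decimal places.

0.9 (y − y*) = 3.61 − 1.8 − 5.3 − 0.3 × (5.3 − 2.4) = -4.36
(y − y*) = -4.36 / 0.9 = -4.84

-4.84%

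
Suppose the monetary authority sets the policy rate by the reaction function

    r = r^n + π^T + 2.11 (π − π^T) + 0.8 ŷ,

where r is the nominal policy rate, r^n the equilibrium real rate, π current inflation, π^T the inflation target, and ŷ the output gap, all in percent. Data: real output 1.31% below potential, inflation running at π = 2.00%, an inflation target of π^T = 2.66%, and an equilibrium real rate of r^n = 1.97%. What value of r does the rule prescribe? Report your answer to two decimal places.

2.19%

Output 1.31% below potential → ŷ = -1.31.
r = 1.97 + 2.66 + 2.11 × (2.00 − 2.66) + 0.8 × (-1.31)
   = 1.97 + 2.66 − 1.3926 − 1.048 = 2.19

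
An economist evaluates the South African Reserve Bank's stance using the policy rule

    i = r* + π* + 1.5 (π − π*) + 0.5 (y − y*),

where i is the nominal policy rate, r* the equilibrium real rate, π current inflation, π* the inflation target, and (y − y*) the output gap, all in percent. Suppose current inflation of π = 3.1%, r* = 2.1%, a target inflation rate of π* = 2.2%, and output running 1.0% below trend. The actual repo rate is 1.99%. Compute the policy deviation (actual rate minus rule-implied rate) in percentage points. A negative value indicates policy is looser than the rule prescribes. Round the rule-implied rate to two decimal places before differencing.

-3.16 pp

Output 1.0% below potential → (y − y*) = -1.0.
i = 2.1 + 2.2 + 1.5 × (3.1 − 2.2) + 0.5 × (-1.0)
   = 2.1 + 2.2 + 1.35 − 0.5 = 5.15
Deviation = 1.99 − 5.15 = -3.16 pp.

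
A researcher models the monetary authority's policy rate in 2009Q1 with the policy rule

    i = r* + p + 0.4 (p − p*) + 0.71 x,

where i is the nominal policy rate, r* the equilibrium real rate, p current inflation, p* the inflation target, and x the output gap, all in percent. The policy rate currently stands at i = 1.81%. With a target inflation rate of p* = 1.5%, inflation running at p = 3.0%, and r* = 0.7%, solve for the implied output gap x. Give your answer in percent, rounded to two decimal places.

0.71 x = 1.81 − 0.7 − 3.0 − 0.4 × (3.0 − 1.5) = -2.49
x = -2.49 / 0.71 = -3.51

-3.51%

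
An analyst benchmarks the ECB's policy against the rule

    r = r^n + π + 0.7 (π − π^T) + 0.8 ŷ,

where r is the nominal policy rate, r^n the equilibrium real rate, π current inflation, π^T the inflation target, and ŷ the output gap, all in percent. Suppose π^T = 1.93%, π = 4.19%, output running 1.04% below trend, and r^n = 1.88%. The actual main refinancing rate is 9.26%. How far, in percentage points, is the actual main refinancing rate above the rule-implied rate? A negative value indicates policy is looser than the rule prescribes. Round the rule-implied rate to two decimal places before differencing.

Output 1.04% below potential → ŷ = -1.04.
r = 1.88 + 4.19 + 0.7 × (4.19 − 1.93) + 0.8 × (-1.04)
   = 1.88 + 4.19 + 1.582 − 0.832 = 6.82
Deviation = 9.26 − 6.82 = 2.44 pp.

2.44 pp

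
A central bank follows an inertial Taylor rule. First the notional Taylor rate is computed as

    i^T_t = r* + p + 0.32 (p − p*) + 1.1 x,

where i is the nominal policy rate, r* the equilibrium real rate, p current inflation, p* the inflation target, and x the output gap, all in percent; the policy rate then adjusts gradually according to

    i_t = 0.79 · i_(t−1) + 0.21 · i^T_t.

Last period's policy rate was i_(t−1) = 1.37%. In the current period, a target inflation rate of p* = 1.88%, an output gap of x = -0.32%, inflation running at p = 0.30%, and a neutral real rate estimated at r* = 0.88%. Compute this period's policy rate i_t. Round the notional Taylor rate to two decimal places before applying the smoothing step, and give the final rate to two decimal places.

i^T_t = 0.88 + 0.30 + 0.32 × (0.30 − 1.88) + 1.1 × (-0.32)
   = 0.88 + 0.3 − 0.5056 − 0.352 = 0.32
i_t = 0.79 × 1.37 + 0.21 × 0.32 = 1.0823 + 0.0672 = 1.15

1.15%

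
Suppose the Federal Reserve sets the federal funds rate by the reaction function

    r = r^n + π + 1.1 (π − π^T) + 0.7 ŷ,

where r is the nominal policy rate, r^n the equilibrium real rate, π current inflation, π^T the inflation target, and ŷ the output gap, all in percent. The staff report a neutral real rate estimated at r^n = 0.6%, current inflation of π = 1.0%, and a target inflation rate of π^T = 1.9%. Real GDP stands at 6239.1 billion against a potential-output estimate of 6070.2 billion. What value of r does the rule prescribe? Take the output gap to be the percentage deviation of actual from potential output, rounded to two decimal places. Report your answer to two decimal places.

Output gap = 100 × (6239.1 − 6070.2) / 6070.2 = 2.78%.
r = 0.60 + 1.00 + 1.1 × (1.00 − 1.90) + 0.7 × 2.78
   = 0.60 + 1 − 0.99 + 1.946 = 2.56

2.56%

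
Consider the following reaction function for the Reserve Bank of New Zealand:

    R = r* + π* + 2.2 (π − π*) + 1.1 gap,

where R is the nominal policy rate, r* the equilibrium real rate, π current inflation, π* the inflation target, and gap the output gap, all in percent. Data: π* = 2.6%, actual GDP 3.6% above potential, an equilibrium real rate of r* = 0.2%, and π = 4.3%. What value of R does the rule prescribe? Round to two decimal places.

10.50%

Output 3.6% above potential → gap = 3.6.
R = 0.2 + 2.6 + 2.2 × (4.3 − 2.6) + 1.1 × 3.6
   = 0.2 + 2.6 + 3.74 + 3.96 = 10.50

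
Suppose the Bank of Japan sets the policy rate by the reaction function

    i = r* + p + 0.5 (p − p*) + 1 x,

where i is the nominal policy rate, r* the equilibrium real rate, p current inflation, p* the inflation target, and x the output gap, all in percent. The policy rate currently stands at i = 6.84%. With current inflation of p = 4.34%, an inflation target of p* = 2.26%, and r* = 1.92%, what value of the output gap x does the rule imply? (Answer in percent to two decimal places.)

1 x = 6.84 − 1.92 − 4.34 − 0.5 × (4.34 − 2.26) = -0.46
x = -0.46 / 1 = -0.46

-0.46%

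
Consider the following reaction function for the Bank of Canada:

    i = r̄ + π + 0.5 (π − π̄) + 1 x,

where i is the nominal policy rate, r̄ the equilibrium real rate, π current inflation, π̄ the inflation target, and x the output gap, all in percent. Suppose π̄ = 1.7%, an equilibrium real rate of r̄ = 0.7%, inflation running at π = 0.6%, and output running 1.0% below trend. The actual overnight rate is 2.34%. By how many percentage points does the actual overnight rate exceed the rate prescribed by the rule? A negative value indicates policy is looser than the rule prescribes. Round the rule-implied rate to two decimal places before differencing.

2.59 pp

Output 1.0% below potential → x = -1.0.
i = 0.7 + 0.6 + 0.5 × (0.6 − 1.7) + 1 × (-1.0)
   = 0.7 + 0.6 − 0.55 − 1 = -0.25
Deviation = 2.34 − (-0.25) = 2.59 pp.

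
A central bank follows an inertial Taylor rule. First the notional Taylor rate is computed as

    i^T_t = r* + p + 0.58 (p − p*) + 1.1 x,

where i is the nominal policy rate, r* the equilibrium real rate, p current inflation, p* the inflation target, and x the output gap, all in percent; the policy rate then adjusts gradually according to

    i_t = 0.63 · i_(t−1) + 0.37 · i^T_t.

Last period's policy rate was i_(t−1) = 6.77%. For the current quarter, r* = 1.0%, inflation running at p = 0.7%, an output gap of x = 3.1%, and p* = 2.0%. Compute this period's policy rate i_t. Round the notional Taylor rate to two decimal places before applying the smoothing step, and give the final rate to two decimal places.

i^T_t = 1.0 + 0.7 + 0.58 × (0.7 − 2.0) + 1.1 × 3.1
   = 1.0 + 0.7 − 0.754 + 3.41 = 4.36
i_t = 0.63 × 6.77 + 0.37 × 4.36 = 4.2651 + 1.6132 = 5.88

5.88%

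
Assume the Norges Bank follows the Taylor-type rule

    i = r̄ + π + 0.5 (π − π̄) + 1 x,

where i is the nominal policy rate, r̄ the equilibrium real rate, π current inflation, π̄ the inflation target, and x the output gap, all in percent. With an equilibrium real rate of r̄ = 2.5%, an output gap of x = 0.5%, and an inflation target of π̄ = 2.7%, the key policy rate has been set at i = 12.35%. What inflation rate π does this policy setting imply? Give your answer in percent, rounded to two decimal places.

Collecting π: i = r̄ + (1 + 0.5) π − 0.5 π̄ + 1 x
1.5 π = 12.35 − 2.5 + 0.5 × 2.7 − 1 × 0.5 = 10.7
π = 10.7 / 1.5 = 7.13

7.13%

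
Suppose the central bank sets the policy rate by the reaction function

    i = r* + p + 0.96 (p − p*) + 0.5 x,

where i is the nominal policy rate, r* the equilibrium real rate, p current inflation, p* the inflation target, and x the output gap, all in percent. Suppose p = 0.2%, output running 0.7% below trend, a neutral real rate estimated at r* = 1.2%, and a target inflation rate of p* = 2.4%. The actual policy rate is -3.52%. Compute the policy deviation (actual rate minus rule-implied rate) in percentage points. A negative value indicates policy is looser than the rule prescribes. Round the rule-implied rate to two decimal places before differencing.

Output 0.7% below potential → x = -0.7.
i = 1.2 + 0.2 + 0.96 × (0.2 − 2.4) + 0.5 × (-0.7)
   = 1.2 + 0.2 − 2.112 − 0.35 = -1.06
Deviation = -3.52 − (-1.06) = -2.46 pp.

-2.46 pp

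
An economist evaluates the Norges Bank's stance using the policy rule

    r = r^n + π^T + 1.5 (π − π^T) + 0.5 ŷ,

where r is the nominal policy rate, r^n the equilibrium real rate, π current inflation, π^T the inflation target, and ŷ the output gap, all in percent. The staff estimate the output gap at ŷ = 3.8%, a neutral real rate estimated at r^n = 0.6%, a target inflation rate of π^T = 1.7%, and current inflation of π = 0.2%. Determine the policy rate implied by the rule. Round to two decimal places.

1.95%

r = 0.6 + 1.7 + 1.5 × (0.2 − 1.7) + 0.5 × 3.8
   = 0.6 + 1.7 − 2.25 + 1.9 = 1.95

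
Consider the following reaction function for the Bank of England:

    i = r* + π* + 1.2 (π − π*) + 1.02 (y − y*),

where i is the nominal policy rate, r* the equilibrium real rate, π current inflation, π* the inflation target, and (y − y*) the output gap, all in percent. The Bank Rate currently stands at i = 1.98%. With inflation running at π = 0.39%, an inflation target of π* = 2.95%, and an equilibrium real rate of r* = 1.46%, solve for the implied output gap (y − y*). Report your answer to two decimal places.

1.02 (y − y*) = 1.98 − 1.46 − 2.95 − 1.2 × (0.39 − 2.95) = 0.642
(y − y*) = 0.642 / 1.02 = 0.63

0.63%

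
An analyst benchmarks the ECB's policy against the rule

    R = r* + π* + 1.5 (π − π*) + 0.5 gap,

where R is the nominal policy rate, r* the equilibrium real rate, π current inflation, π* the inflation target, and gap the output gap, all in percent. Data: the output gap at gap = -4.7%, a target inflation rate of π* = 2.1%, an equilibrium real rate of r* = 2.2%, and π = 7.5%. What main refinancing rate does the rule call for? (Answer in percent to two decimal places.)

10.05%

R = 2.2 + 2.1 + 1.5 × (7.5 − 2.1) + 0.5 × (-4.7)
   = 2.2 + 2.1 + 8.1 − 2.35 = 10.05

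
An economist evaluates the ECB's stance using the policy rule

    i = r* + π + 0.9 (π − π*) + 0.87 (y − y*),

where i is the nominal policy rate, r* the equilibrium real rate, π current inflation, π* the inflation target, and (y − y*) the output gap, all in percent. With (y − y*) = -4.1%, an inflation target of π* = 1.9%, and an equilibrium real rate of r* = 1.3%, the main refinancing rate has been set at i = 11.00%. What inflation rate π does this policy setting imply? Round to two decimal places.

7.88%

Collecting π: i = r* + (1 + 0.9) π − 0.9 π* + 0.87 (y − y*)
1.9 π = 11.00 − 1.3 + 0.9 × 1.9 − 0.87 × (-4.1) = 14.977
π = 14.977 / 1.9 = 7.88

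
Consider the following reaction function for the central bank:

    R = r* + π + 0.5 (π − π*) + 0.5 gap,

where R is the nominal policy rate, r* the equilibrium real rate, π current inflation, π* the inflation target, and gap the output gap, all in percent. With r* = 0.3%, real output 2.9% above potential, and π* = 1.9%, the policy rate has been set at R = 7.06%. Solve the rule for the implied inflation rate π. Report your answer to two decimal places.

Output 2.9% above potential → gap = 2.9.
Collecting π: R = r* + (1 + 0.5) π − 0.5 π* + 0.5 gap
1.5 π = 7.06 − 0.3 + 0.5 × 1.9 − 0.5 × 2.9 = 6.26
π = 6.26 / 1.5 = 4.17

4.17%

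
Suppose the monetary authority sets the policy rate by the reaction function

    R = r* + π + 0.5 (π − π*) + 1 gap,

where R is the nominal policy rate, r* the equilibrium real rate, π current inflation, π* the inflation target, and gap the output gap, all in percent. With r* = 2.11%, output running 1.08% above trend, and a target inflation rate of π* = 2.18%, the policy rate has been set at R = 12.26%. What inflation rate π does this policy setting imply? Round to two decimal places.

Output 1.08% above potential → gap = 1.08.
Collecting π: R = r* + (1 + 0.5) π − 0.5 π* + 1 gap
1.5 π = 12.26 − 2.11 + 0.5 × 2.18 − 1 × 1.08 = 10.16
π = 10.16 / 1.5 = 6.77

6.77%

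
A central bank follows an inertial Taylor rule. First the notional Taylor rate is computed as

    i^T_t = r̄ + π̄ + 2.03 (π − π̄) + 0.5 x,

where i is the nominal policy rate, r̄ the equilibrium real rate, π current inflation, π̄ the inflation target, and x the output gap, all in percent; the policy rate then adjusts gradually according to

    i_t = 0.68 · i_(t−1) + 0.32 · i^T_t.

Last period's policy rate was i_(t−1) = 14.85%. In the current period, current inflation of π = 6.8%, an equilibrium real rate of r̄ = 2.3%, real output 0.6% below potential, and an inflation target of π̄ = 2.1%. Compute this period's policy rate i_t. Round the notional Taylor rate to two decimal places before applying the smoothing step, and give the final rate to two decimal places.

14.46%

Output 0.6% below potential → x = -0.6.
i^T_t = 2.3 + 2.1 + 2.03 × (6.8 − 2.1) + 0.5 × (-0.6)
   = 2.3 + 2.1 + 9.541 − 0.3 = 13.64
i_t = 0.68 × 14.85 + 0.32 × 13.64 = 10.098 + 4.3648 = 14.46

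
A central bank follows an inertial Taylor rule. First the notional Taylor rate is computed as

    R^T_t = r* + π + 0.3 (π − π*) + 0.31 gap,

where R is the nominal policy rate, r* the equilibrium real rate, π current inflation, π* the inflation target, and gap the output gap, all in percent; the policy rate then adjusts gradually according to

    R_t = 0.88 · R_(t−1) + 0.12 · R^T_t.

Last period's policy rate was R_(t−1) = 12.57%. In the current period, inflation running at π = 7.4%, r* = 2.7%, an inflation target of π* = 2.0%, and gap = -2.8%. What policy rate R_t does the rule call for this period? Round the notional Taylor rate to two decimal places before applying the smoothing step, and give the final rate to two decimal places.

12.36%

R^T_t = 2.7 + 7.4 + 0.3 × (7.4 − 2.0) + 0.31 × (-2.8)
   = 2.7 + 7.4 + 1.62 − 0.868 = 10.85
R_t = 0.88 × 12.57 + 0.12 × 10.85 = 11.0616 + 1.302 = 12.36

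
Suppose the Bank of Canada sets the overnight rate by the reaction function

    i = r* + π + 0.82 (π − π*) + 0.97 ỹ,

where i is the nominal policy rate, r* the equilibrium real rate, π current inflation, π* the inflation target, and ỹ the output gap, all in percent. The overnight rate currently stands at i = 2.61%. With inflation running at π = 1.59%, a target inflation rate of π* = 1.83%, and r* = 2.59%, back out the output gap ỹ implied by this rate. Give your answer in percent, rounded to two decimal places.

0.97 ỹ = 2.61 − 2.59 − 1.59 − 0.82 × (1.59 − 1.83) = -1.3732
ỹ = -1.3732 / 0.97 = -1.42

-1.42%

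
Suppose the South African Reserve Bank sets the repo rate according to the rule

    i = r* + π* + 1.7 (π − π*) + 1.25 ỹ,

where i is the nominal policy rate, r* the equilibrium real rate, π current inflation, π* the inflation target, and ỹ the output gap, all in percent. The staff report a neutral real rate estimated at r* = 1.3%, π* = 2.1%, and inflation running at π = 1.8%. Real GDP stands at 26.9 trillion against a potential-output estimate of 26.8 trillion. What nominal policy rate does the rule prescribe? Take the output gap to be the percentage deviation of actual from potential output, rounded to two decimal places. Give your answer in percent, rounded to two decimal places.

Output gap = 100 × (26.9 − 26.8) / 26.8 = 0.37%.
i = 1.30 + 2.10 + 1.7 × (1.80 − 2.10) + 1.25 × 0.37
   = 1.30 + 2.1 − 0.51 + 0.4625 = 3.35

3.35%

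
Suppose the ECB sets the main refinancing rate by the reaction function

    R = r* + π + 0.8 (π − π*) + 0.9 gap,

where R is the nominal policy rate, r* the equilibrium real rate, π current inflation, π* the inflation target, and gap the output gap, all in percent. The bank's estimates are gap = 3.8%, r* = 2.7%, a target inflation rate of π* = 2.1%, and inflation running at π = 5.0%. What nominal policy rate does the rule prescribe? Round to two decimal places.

13.44%

R = 2.7 + 5.0 + 0.8 × (5.0 − 2.1) + 0.9 × 3.8
   = 2.7 + 5 + 2.32 + 3.42 = 13.44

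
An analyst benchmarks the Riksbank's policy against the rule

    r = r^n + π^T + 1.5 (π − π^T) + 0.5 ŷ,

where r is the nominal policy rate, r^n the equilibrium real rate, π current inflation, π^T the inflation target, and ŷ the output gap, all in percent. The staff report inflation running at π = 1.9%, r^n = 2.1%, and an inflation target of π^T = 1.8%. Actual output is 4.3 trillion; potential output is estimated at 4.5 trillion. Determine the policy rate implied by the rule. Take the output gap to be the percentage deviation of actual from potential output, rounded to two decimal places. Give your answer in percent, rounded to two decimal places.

Output gap = 100 × (4.3 − 4.5) / 4.5 = -4.44%.
r = 2.10 + 1.80 + 1.5 × (1.90 − 1.80) + 0.5 × (-4.44)
   = 2.10 + 1.8 + 0.15 − 2.22 = 1.83

1.83%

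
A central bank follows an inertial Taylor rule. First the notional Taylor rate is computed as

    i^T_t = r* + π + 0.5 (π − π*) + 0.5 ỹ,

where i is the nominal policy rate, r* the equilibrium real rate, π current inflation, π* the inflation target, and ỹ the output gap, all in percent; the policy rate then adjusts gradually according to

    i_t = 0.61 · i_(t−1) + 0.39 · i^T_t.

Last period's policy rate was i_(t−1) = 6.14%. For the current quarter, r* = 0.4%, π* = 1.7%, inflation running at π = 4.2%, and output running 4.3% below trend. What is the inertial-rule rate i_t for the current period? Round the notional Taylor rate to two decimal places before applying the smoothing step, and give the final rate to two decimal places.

Output 4.3% below potential → ỹ = -4.3.
i^T_t = 0.4 + 4.2 + 0.5 × (4.2 − 1.7) + 0.5 × (-4.3)
   = 0.4 + 4.2 + 1.25 − 2.15 = 3.70
i_t = 0.61 × 6.14 + 0.39 × 3.70 = 3.7454 + 1.443 = 5.19

5.19%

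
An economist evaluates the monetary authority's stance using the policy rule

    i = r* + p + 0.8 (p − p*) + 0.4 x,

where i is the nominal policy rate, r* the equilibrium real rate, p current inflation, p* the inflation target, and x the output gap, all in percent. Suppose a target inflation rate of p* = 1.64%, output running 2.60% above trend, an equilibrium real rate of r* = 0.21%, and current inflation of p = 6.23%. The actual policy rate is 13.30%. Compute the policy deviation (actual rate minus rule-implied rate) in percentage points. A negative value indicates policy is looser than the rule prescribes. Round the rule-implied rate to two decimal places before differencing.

2.15 pp

Output 2.60% above potential → x = 2.60.
i = 0.21 + 6.23 + 0.8 × (6.23 − 1.64) + 0.4 × 2.60
   = 0.21 + 6.23 + 3.672 + 1.04 = 11.15
Deviation = 13.30 − 11.15 = 2.15 pp.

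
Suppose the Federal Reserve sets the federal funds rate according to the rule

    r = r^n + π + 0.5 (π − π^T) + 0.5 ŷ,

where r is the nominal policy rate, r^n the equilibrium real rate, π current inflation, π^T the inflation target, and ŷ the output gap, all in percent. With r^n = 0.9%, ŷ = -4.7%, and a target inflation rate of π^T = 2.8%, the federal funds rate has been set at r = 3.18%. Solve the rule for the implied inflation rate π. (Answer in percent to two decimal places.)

4.02%

Collecting π: r = r^n + (1 + 0.5) π − 0.5 π^T + 0.5 ŷ
1.5 π = 3.18 − 0.9 + 0.5 × 2.8 − 0.5 × (-4.7) = 6.03
π = 6.03 / 1.5 = 4.02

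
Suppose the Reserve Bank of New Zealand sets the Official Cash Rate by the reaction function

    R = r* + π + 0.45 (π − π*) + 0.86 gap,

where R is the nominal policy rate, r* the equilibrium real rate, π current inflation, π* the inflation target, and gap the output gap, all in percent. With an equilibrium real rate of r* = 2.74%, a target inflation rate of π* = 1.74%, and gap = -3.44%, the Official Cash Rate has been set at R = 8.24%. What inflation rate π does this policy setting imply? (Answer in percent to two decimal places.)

Collecting π: R = r* + (1 + 0.45) π − 0.45 π* + 0.86 gap
1.45 π = 8.24 − 2.74 + 0.45 × 1.74 − 0.86 × (-3.44) = 9.2414
π = 9.2414 / 1.45 = 6.37

6.37%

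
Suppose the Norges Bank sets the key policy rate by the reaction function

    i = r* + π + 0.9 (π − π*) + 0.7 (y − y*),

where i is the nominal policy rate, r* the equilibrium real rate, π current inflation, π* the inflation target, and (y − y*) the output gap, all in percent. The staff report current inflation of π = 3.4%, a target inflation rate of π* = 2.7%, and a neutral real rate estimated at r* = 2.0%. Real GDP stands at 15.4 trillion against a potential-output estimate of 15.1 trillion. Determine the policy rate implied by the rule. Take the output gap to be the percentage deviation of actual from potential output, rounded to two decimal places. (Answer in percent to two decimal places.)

7.42%

Output gap = 100 × (15.4 − 15.1) / 15.1 = 1.99%.
i = 2.00 + 3.40 + 0.9 × (3.40 − 2.70) + 0.7 × 1.99
   = 2.00 + 3.4 + 0.63 + 1.393 = 7.42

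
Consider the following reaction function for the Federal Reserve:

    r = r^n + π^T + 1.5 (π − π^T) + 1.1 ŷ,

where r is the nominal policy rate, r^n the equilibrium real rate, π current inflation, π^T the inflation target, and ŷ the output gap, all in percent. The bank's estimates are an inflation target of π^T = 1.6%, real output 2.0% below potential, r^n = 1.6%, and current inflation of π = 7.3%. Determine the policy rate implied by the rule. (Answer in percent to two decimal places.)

Output 2.0% below potential → ŷ = -2.0.
r = 1.6 + 1.6 + 1.5 × (7.3 − 1.6) + 1.1 × (-2.0)
   = 1.6 + 1.6 + 8.55 − 2.2 = 9.55

9.55%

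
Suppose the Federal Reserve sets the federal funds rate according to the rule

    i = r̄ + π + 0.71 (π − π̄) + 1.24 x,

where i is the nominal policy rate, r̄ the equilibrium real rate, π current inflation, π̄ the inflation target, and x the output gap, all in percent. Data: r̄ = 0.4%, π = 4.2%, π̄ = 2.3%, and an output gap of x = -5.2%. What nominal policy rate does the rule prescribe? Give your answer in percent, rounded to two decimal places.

i = 0.4 + 4.2 + 0.71 × (4.2 − 2.3) + 1.24 × (-5.2)
   = 0.4 + 4.2 + 1.349 − 6.448 = -0.50

-0.50%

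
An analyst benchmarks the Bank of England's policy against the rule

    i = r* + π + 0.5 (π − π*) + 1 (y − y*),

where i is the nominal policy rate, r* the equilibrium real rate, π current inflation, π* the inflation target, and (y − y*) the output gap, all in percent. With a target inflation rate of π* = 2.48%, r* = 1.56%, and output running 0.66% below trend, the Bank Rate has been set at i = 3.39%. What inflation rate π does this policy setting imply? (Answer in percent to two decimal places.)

Output 0.66% below potential → (y − y*) = -0.66.
Collecting π: i = r* + (1 + 0.5) π − 0.5 π* + 1 (y − y*)
1.5 π = 3.39 − 1.56 + 0.5 × 2.48 − 1 × (-0.66) = 3.73
π = 3.73 / 1.5 = 2.49

2.49%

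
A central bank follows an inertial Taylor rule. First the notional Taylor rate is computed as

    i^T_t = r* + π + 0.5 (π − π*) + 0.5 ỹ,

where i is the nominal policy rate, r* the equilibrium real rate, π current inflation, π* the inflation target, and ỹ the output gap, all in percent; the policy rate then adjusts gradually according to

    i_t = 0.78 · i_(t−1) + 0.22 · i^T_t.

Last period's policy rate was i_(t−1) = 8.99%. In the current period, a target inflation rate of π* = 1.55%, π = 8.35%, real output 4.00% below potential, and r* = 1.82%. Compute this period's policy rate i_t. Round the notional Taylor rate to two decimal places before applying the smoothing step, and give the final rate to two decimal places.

9.56%

Output 4.00% below potential → ỹ = -4.00.
i^T_t = 1.82 + 8.35 + 0.5 × (8.35 − 1.55) + 0.5 × (-4.00)
   = 1.82 + 8.35 + 3.4 − 2 = 11.57
i_t = 0.78 × 8.99 + 0.22 × 11.57 = 7.0122 + 2.5454 = 9.56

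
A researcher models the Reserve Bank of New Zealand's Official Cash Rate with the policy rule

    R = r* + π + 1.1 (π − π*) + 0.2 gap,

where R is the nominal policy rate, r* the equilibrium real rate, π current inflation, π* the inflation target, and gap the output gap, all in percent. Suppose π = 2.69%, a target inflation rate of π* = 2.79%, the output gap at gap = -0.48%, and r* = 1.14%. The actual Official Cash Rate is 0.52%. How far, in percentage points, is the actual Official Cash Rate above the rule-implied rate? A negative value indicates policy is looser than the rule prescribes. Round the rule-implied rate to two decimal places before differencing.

-3.10 pp

R = 1.14 + 2.69 + 1.1 × (2.69 − 2.79) + 0.2 × (-0.48)
   = 1.14 + 2.69 − 0.11 − 0.096 = 3.62
Deviation = 0.52 − 3.62 = -3.10 pp.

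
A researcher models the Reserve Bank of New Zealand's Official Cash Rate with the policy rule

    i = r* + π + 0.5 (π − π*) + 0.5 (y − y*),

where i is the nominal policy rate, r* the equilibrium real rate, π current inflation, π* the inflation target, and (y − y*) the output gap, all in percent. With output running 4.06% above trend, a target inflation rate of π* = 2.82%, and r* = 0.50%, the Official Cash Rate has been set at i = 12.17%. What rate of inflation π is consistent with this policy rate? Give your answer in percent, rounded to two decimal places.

Output 4.06% above potential → (y − y*) = 4.06.
Collecting π: i = r* + (1 + 0.5) π − 0.5 π* + 0.5 (y − y*)
1.5 π = 12.17 − 0.50 + 0.5 × 2.82 − 0.5 × 4.06 = 11.05
π = 11.05 / 1.5 = 7.37

7.37%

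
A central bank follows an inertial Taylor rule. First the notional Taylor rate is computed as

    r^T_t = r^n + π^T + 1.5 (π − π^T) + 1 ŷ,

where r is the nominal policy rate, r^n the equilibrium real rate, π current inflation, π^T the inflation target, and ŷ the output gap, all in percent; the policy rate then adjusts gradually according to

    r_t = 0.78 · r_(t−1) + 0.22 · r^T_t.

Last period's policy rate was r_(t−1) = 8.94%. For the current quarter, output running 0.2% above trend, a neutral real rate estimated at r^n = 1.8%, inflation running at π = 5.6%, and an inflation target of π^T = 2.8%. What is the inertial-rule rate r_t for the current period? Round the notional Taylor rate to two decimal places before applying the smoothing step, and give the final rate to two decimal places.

8.95%

Output 0.2% above potential → ŷ = 0.2.
r^T_t = 1.8 + 2.8 + 1.5 × (5.6 − 2.8) + 1 × 0.2
   = 1.8 + 2.8 + 4.2 + 0.2 = 9.00
r_t = 0.78 × 8.94 + 0.22 × 9.00 = 6.9732 + 1.98 = 8.95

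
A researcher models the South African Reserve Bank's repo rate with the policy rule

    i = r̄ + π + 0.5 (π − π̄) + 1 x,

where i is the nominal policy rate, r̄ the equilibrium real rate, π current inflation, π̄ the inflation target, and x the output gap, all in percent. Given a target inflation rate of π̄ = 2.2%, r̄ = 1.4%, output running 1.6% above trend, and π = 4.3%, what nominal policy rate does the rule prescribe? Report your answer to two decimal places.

8.35%

Output 1.6% above potential → x = 1.6.
i = 1.4 + 4.3 + 0.5 × (4.3 − 2.2) + 1 × 1.6
   = 1.4 + 4.3 + 1.05 + 1.6 = 8.35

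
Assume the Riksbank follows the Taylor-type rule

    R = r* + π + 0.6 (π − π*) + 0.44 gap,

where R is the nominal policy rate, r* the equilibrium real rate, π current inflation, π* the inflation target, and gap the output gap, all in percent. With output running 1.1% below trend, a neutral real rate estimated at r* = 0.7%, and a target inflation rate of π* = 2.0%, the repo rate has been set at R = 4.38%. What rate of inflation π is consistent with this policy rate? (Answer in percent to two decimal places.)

3.35%

Output 1.1% below potential → gap = -1.1.
Collecting π: R = r* + (1 + 0.6) π − 0.6 π* + 0.44 gap
1.6 π = 4.38 − 0.7 + 0.6 × 2.0 − 0.44 × (-1.1) = 5.364
π = 5.364 / 1.6 = 3.35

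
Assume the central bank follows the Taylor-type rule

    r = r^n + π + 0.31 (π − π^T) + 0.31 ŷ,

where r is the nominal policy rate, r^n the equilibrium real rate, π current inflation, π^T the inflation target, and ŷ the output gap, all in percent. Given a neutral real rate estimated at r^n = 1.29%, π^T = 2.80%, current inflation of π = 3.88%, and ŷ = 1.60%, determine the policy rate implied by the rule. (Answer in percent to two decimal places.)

r = 1.29 + 3.88 + 0.31 × (3.88 − 2.80) + 0.31 × 1.60
   = 1.29 + 3.88 + 0.3348 + 0.496 = 6.00

6.00%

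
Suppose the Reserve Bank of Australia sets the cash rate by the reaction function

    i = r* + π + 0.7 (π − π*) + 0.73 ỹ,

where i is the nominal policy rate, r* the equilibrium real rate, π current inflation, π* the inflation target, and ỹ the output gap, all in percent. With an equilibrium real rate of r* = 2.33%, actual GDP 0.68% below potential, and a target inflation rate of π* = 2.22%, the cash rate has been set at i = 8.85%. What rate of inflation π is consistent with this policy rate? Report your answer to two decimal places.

5.04%

Output 0.68% below potential → ỹ = -0.68.
Collecting π: i = r* + (1 + 0.7) π − 0.7 π* + 0.73 ỹ
1.7 π = 8.85 − 2.33 + 0.7 × 2.22 − 0.73 × (-0.68) = 8.5704
π = 8.5704 / 1.7 = 5.04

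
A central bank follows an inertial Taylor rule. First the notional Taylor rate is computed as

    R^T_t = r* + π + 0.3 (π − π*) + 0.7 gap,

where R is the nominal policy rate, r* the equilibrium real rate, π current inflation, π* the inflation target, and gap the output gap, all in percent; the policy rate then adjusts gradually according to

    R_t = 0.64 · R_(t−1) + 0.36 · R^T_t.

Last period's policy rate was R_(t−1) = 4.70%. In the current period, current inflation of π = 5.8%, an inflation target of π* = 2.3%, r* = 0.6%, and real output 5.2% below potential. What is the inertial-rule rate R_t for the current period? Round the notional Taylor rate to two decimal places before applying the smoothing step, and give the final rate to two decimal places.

4.38%

Output 5.2% below potential → gap = -5.2.
R^T_t = 0.6 + 5.8 + 0.3 × (5.8 − 2.3) + 0.7 × (-5.2)
   = 0.6 + 5.8 + 1.05 − 3.64 = 3.81
R_t = 0.64 × 4.70 + 0.36 × 3.81 = 3.008 + 1.3716 = 4.38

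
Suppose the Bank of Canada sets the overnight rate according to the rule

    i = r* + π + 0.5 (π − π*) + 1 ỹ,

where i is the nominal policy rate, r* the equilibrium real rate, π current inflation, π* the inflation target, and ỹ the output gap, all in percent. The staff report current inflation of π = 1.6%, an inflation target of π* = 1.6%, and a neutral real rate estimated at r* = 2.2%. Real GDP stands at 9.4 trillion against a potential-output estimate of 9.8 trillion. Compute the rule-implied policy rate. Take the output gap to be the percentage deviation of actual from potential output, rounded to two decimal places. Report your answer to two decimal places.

Output gap = 100 × (9.4 − 9.8) / 9.8 = -4.08%.
i = 2.20 + 1.60 + 0.5 × (1.60 − 1.60) + 1 × (-4.08)
   = 2.20 + 1.6 + 0 − 4.08 = -0.28

-0.28%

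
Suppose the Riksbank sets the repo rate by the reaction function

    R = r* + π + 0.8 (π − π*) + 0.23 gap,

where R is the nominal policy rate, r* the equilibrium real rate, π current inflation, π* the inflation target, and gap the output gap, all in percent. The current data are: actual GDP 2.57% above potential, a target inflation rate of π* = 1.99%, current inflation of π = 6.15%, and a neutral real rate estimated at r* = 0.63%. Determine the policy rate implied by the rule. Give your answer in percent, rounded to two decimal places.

Output 2.57% above potential → gap = 2.57.
R = 0.63 + 6.15 + 0.8 × (6.15 − 1.99) + 0.23 × 2.57
   = 0.63 + 6.15 + 3.328 + 0.5911 = 10.70

10.70%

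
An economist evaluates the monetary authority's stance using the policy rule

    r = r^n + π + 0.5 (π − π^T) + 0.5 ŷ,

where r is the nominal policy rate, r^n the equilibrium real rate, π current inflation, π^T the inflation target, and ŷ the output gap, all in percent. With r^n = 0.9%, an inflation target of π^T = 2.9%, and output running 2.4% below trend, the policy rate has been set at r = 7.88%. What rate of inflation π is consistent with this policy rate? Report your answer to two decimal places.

6.42%

Output 2.4% below potential → ŷ = -2.4.
Collecting π: r = r^n + (1 + 0.5) π − 0.5 π^T + 0.5 ŷ
1.5 π = 7.88 − 0.9 + 0.5 × 2.9 − 0.5 × (-2.4) = 9.63
π = 9.63 / 1.5 = 6.42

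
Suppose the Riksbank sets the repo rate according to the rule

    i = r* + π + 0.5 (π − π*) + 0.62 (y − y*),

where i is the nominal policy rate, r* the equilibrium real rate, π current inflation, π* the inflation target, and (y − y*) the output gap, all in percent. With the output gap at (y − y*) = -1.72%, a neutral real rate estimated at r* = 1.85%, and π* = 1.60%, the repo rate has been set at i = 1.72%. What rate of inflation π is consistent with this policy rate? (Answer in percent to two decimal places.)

Collecting π: i = r* + (1 + 0.5) π − 0.5 π* + 0.62 (y − y*)
1.5 π = 1.72 − 1.85 + 0.5 × 1.60 − 0.62 × (-1.72) = 1.7364
π = 1.7364 / 1.5 = 1.16

1.16%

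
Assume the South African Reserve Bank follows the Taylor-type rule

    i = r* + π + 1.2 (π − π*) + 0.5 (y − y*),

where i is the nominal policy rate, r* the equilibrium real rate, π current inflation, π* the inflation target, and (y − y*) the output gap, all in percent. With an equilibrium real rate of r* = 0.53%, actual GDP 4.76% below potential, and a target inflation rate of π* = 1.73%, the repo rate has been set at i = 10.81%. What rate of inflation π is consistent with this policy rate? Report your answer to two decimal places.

6.70%

Output 4.76% below potential → (y − y*) = -4.76.
Collecting π: i = r* + (1 + 1.2) π − 1.2 π* + 0.5 (y − y*)
2.2 π = 10.81 − 0.53 + 1.2 × 1.73 − 0.5 × (-4.76) = 14.736
π = 14.736 / 2.2 = 6.70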